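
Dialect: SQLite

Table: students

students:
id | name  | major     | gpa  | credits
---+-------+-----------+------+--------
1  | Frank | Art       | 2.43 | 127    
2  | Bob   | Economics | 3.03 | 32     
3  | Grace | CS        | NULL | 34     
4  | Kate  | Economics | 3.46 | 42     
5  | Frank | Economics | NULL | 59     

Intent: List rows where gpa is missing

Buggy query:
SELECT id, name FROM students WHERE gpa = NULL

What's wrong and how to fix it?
Bug: Comparing to NULL with '=' never matches; NULL = NULL is unknown, not true

Fix: Use IS NULL to test for NULL

Corrected query:
SELECT id, name FROM students WHERE gpa IS NULL

Result:
id | name 
---+------
3  | Grace
5  | Frank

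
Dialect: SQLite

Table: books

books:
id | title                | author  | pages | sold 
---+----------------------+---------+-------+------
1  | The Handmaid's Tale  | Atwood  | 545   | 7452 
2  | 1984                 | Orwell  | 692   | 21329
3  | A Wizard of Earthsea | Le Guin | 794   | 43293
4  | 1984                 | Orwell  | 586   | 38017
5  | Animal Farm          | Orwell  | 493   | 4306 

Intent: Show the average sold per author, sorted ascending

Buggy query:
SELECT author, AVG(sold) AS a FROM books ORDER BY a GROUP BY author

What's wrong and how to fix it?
Bug: ORDER BY appears before GROUP BY; SQL clause order requires GROUP BY first

Fix: Reorder: SELECT … FROM … GROUP BY … ORDER BY …

Corrected query:
SELECT author, AVG(sold) AS a FROM books GROUP BY author ORDER BY a

Result:
author  | a           
--------+-------------
Atwood  | 7452        
Orwell  | 21217.333333
Le Guin | 43293       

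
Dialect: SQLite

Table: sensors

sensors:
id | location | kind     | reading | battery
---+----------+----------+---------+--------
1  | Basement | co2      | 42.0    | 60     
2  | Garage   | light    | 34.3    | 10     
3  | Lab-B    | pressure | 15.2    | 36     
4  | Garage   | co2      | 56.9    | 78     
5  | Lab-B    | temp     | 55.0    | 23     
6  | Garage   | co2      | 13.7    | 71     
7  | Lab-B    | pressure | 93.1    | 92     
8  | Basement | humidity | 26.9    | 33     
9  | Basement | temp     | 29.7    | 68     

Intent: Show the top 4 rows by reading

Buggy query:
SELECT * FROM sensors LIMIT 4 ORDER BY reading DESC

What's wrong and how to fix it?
Bug: ORDER BY cannot follow LIMIT; LIMIT is the final clause

Fix: Sort with ORDER BY, then apply LIMIT

Corrected query:
SELECT * FROM sensors ORDER BY reading DESC LIMIT 4

Result:
id | location | kind     | reading | battery
---+----------+----------+---------+--------
7  | Lab-B    | pressure | 93.1    | 92     
4  | Garage   | co2      | 56.9    | 78     
5  | Lab-B    | temp     | 55      | 23     
1  | Basement | co2      | 42      | 60     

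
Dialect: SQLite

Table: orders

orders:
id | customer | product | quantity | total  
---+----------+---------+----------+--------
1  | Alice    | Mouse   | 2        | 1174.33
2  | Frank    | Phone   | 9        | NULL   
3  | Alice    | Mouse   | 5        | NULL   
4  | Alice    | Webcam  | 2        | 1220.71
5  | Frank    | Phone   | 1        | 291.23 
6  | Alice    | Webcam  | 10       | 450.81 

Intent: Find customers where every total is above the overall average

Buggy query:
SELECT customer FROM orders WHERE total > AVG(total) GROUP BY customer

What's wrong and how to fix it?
Bug: WHERE evaluates per row before aggregation, so AVG() is unavailable

Fix: Compute the overall average in a scalar subquery and compare each group's MIN against it in HAVING

Corrected query:
SELECT customer FROM orders GROUP BY customer HAVING MIN(total) > (SELECT AVG(total) FROM orders)

Result:
(no rows)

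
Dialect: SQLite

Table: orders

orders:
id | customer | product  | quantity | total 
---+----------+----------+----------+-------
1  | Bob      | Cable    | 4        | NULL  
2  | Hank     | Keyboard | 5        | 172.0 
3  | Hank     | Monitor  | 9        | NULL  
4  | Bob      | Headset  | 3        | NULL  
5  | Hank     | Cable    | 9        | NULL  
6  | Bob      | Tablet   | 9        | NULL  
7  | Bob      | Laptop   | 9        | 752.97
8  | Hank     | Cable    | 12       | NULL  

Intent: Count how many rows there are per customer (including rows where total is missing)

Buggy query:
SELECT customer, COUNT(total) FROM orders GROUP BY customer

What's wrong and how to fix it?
Bug: COUNT(column) counts non-NULL values only; rows with NULL total aren't counted

Fix: Use COUNT(*) to count all rows regardless of NULL

Corrected query:
SELECT customer, COUNT(*) FROM orders GROUP BY customer

Result:
customer | COUNT(*)
---------+---------
Bob      | 4       
Hank     | 4       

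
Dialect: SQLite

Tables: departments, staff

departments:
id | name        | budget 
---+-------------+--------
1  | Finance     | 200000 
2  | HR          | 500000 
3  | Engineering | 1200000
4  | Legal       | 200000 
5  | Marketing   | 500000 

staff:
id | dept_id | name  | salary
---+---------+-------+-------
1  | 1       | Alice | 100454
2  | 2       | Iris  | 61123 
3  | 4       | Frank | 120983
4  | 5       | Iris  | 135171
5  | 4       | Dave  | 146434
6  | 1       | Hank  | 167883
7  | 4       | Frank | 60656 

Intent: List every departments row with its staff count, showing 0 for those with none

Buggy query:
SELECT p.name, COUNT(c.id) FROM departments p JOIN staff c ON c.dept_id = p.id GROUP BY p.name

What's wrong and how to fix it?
Bug: An inner join excludes parents with zero children

Fix: Use LEFT JOIN so parents without children still appear (COUNT(c.id) gives 0)

Corrected query:
SELECT p.name, COUNT(c.id) FROM departments p LEFT JOIN staff c ON c.dept_id = p.id GROUP BY p.name

Result:
name        | COUNT(c.id)
------------+------------
Engineering | 0          
Finance     | 2          
HR          | 1          
Legal       | 3          
Marketing   | 1          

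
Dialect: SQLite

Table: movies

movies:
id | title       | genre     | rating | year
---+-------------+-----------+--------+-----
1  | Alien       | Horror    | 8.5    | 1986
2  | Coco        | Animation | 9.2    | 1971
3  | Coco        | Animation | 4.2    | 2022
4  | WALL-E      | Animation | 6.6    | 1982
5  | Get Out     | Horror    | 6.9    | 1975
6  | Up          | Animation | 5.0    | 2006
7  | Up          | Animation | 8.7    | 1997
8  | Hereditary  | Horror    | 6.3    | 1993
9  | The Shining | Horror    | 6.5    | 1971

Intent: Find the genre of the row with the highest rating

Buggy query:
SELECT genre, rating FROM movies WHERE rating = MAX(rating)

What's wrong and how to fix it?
Bug: WHERE is evaluated per row; an aggregate over the whole table isn't defined there

Fix: Wrap MAX in a scalar subquery so WHERE compares against a single value

Corrected query:
SELECT genre, rating FROM movies WHERE rating = (SELECT MAX(rating) FROM movies)

Result:
genre     | rating
----------+-------
Animation | 9.2   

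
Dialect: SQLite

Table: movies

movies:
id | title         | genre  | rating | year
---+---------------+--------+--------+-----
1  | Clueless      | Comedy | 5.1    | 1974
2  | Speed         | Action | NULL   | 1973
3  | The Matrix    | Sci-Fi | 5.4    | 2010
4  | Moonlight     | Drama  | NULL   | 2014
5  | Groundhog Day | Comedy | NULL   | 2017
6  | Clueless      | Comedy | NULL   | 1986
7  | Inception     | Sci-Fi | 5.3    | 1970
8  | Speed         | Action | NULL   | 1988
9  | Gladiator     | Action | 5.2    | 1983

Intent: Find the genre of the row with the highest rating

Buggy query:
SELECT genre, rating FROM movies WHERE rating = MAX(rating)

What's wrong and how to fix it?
Bug: MAX(rating) is an aggregate and cannot be used directly in WHERE

Fix: Use a subquery: WHERE rating = (SELECT MAX(rating) FROM movies)

Corrected query:
SELECT genre, rating FROM movies WHERE rating = (SELECT MAX(rating) FROM movies)

Result:
genre  | rating
-------+-------
Sci-Fi | 5.4   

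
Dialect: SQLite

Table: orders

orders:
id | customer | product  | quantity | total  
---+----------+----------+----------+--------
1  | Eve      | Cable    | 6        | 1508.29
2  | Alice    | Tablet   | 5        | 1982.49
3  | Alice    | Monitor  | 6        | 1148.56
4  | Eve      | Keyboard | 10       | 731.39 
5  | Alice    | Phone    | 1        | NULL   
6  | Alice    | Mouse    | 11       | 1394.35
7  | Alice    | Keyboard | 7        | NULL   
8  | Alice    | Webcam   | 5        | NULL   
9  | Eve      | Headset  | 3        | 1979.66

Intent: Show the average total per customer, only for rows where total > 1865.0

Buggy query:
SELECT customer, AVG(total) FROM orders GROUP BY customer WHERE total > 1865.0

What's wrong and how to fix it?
Bug: Row-level WHERE must come before GROUP BY in the clause order

Fix: Move the WHERE clause before GROUP BY

Corrected query:
SELECT customer, AVG(total) FROM orders WHERE total > 1865.0 GROUP BY customer

Result:
customer | AVG(total)
---------+-----------
Alice    | 1982.49   
Eve      | 1979.66   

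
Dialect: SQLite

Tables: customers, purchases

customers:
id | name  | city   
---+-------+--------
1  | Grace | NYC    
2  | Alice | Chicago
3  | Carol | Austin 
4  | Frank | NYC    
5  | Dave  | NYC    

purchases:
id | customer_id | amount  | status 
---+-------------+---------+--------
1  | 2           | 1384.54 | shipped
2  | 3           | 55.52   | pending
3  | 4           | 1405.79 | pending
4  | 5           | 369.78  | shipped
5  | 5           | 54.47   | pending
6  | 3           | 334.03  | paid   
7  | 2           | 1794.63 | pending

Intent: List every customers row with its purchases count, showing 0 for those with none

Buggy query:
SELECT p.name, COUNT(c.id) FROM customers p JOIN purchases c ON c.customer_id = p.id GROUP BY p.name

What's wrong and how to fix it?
Bug: An inner join excludes parents with zero children

Fix: Use LEFT JOIN so parents without children still appear (COUNT(c.id) gives 0)

Corrected query:
SELECT p.name, COUNT(c.id) FROM customers p LEFT JOIN purchases c ON c.customer_id = p.id GROUP BY p.name

Result:
name  | COUNT(c.id)
------+------------
Alice | 2          
Carol | 2          
Dave  | 2          
Frank | 1          
Grace | 0          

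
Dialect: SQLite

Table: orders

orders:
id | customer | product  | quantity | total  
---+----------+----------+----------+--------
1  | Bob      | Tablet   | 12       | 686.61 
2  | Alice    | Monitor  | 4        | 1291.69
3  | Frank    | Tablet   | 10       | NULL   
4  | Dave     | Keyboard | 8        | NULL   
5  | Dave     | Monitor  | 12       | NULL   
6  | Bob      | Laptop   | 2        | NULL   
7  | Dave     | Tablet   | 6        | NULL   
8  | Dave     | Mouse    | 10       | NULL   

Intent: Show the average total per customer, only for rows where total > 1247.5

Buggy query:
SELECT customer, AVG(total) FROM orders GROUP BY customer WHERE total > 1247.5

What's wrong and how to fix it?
Bug: Row-level WHERE must come before GROUP BY in the clause order

Fix: Move the WHERE clause before GROUP BY

Corrected query:
SELECT customer, AVG(total) FROM orders WHERE total > 1247.5 GROUP BY customer

Result:
customer | AVG(total)
---------+-----------
Alice    | 1291.69   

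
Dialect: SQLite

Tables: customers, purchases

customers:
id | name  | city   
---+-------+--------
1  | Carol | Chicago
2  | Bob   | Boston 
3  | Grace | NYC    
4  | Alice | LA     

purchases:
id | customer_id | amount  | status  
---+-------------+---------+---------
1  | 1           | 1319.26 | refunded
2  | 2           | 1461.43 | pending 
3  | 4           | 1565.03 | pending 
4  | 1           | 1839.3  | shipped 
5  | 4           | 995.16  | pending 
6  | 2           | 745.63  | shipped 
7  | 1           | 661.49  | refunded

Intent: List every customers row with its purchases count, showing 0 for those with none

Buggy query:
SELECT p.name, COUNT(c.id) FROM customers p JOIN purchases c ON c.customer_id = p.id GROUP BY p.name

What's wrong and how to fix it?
Bug: An inner join excludes parents with zero children

Fix: Switch to LEFT JOIN to retain unmatched parent rows

Corrected query:
SELECT p.name, COUNT(c.id) FROM customers p LEFT JOIN purchases c ON c.customer_id = p.id GROUP BY p.name

Result:
name  | COUNT(c.id)
------+------------
Alice | 2          
Bob   | 2          
Carol | 3          
Grace | 0          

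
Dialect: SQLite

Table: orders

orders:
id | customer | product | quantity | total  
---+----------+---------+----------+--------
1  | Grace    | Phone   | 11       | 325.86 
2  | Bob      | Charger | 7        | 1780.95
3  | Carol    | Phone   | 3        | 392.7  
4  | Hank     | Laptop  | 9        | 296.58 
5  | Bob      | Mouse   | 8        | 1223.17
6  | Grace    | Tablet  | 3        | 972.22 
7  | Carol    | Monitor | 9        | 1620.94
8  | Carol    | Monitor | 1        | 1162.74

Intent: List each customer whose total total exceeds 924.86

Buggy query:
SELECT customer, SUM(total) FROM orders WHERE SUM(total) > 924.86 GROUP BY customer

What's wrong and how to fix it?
Bug: Aggregate functions cannot appear in a WHERE clause

Fix: Use HAVING (which filters groups after aggregation) instead of WHERE

Corrected query:
SELECT customer, SUM(total) FROM orders GROUP BY customer HAVING SUM(total) > 924.86

Result:
customer | SUM(total)
---------+-----------
Bob      | 3004.12   
Carol    | 3176.38   
Grace    | 1298.08   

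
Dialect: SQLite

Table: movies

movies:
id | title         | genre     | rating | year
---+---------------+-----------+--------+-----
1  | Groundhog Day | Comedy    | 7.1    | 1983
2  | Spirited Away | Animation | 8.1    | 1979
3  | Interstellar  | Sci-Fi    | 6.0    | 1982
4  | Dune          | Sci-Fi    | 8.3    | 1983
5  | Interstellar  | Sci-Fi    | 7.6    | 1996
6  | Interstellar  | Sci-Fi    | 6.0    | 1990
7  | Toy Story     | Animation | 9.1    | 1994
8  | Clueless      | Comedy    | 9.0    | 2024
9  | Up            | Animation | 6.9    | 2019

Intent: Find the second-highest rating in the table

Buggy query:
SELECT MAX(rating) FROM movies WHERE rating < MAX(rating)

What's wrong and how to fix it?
Bug: MAX(rating) on the right of the comparison is an aggregate-in-WHERE error

Fix: Put the inner MAX in a scalar subquery

Corrected query:
SELECT MAX(rating) FROM movies WHERE rating < (SELECT MAX(rating) FROM movies)

Result:
MAX(rating)
-----------
9          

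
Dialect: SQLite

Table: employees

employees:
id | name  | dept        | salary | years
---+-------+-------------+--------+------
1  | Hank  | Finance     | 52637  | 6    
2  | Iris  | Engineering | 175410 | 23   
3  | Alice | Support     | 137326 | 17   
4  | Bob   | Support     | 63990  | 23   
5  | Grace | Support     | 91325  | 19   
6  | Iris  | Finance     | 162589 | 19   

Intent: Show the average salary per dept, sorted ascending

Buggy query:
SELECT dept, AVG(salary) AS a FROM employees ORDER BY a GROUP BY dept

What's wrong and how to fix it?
Bug: GROUP BY must precede ORDER BY

Fix: Move ORDER BY to the end, after GROUP BY

Corrected query:
SELECT dept, AVG(salary) AS a FROM employees GROUP BY dept ORDER BY a

Result:
dept        | a     
------------+-------
Support     | 97547 
Finance     | 107613
Engineering | 175410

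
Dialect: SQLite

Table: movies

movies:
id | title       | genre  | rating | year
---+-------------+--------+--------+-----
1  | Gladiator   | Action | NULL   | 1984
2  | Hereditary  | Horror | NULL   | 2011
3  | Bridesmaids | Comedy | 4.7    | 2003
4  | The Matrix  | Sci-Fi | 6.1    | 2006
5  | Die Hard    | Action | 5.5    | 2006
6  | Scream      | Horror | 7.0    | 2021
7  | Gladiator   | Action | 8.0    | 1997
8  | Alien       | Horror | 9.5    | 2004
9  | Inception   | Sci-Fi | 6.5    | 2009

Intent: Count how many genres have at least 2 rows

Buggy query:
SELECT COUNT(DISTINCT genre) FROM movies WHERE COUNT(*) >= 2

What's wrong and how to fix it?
Bug: WHERE filters individual rows, not groups, so a group-level COUNT is invalid there

Fix: Use a subquery that GROUPs and filters with HAVING, then count its rows

Corrected query:
SELECT COUNT(*) FROM (SELECT genre FROM movies GROUP BY genre HAVING COUNT(*) >= 2)

Result:
COUNT(*)
--------
3       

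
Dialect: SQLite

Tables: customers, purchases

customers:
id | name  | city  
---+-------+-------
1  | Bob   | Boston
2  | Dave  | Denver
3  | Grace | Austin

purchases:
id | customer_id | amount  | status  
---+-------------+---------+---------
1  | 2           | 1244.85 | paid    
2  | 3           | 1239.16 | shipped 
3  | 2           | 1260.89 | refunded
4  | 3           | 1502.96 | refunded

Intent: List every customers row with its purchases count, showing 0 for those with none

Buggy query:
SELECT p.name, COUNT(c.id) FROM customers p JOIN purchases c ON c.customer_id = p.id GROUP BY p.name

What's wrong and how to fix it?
Bug: An inner join excludes parents with zero children

Fix: Use LEFT JOIN so parents without children still appear (COUNT(c.id) gives 0)

Corrected query:
SELECT p.name, COUNT(c.id) FROM customers p LEFT JOIN purchases c ON c.customer_id = p.id GROUP BY p.name

Result:
name  | COUNT(c.id)
------+------------
Bob   | 0          
Dave  | 2          
Grace | 2          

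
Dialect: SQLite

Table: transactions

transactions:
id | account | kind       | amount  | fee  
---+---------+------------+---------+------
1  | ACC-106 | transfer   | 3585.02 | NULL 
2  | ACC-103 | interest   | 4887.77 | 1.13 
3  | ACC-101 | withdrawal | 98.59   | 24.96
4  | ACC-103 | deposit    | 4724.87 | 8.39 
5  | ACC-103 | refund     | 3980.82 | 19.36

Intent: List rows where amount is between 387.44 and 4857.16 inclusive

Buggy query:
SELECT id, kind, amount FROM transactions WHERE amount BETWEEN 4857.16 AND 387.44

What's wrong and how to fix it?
Bug: The bounds are reversed; BETWEEN a AND b requires a <= b to match anything

Fix: Swap the bounds so the smaller value comes first

Corrected query:
SELECT id, kind, amount FROM transactions WHERE amount BETWEEN 387.44 AND 4857.16

Result:
id | kind     | amount 
---+----------+--------
1  | transfer | 3585.02
4  | deposit  | 4724.87
5  | refund   | 3980.82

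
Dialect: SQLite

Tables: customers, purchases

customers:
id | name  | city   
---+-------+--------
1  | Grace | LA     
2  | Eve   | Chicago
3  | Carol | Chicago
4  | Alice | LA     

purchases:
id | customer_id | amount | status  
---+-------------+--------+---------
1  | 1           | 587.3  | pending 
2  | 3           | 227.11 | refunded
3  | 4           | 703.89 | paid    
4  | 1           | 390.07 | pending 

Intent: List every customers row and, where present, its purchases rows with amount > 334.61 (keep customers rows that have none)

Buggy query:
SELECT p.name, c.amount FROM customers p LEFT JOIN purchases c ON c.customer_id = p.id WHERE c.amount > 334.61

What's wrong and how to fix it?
Bug: A WHERE condition on the right-hand table after LEFT JOIN drops unmatched parents

Fix: Put 'c.amount > 334.61' in the JOIN's ON clause instead of WHERE

Corrected query:
SELECT p.name, c.amount FROM customers p LEFT JOIN purchases c ON c.customer_id = p.id AND c.amount > 334.61

Result:
name  | amount
------+-------
Grace | 390.07
Grace | 587.3 
Eve   | NULL  
Carol | NULL  
Alice | 703.89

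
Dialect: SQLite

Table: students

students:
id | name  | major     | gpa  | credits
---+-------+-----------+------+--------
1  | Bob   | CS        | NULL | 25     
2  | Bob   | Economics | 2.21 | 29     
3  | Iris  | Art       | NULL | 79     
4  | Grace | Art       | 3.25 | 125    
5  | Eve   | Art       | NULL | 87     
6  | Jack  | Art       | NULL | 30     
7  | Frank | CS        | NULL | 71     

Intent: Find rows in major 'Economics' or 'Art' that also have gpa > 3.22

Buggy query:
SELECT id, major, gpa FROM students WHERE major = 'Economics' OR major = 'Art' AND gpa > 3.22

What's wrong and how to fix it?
Bug: AND binds tighter than OR, so this parses as major = 'Economics' OR (major = 'Art' AND gpa > 3.22)

Fix: Add parentheses around the OR so the AND applies to both alternatives

Corrected query:
SELECT id, major, gpa FROM students WHERE (major = 'Economics' OR major = 'Art') AND gpa > 3.22

Result:
id | major | gpa 
---+-------+-----
4  | Art   | 3.25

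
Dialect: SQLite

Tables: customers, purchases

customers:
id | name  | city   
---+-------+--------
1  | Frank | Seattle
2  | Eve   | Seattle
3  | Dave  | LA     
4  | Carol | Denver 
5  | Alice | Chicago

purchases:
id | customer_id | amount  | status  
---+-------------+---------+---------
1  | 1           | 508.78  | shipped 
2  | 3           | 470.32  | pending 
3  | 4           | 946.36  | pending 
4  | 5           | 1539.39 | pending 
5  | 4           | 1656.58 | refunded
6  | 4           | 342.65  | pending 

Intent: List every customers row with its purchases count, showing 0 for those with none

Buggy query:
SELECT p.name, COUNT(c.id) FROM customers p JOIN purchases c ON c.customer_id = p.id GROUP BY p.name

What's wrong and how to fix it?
Bug: INNER JOIN drops customers rows that have no matching purchases rows

Fix: Switch to LEFT JOIN to retain unmatched parent rows

Corrected query:
SELECT p.name, COUNT(c.id) FROM customers p LEFT JOIN purchases c ON c.customer_id = p.id GROUP BY p.name

Result:
name  | COUNT(c.id)
------+------------
Alice | 1          
Carol | 3          
Dave  | 1          
Eve   | 0          
Frank | 1          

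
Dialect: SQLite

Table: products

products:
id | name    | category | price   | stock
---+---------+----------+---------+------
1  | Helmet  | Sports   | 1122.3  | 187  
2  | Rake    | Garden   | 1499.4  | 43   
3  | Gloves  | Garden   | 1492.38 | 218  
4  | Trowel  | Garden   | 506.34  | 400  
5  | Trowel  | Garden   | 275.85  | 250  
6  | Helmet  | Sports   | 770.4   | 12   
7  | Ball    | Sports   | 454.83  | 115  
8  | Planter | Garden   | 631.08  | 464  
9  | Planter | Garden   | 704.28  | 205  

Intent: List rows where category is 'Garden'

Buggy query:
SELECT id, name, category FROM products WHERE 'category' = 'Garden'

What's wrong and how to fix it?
Bug: 'category' in single quotes is a string literal, not the column; the comparison is literal-vs-literal and never true

Fix: Reference the column as category without single quotes

Corrected query:
SELECT id, name, category FROM products WHERE category = 'Garden'

Result:
id | name    | category
---+---------+---------
2  | Rake    | Garden  
3  | Gloves  | Garden  
4  | Trowel  | Garden  
5  | Trowel  | Garden  
8  | Planter | Garden  
9  | Planter | Garden  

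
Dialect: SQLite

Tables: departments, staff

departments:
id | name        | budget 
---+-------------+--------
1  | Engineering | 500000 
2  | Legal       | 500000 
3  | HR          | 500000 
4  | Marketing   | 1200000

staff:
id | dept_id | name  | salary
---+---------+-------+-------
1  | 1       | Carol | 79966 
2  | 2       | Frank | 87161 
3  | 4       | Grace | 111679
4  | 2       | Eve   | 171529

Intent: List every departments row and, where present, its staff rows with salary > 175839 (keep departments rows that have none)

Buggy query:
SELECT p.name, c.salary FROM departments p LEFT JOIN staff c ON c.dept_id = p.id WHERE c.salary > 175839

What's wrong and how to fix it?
Bug: A WHERE condition on the right-hand table after LEFT JOIN drops unmatched parents

Fix: Move the right-table condition into the ON clause so unmatched parents are kept

Corrected query:
SELECT p.name, c.salary FROM departments p LEFT JOIN staff c ON c.dept_id = p.id AND c.salary > 175839

Result:
name        | salary
------------+-------
Engineering | NULL  
Legal       | NULL  
HR          | NULL  
Marketing   | NULL  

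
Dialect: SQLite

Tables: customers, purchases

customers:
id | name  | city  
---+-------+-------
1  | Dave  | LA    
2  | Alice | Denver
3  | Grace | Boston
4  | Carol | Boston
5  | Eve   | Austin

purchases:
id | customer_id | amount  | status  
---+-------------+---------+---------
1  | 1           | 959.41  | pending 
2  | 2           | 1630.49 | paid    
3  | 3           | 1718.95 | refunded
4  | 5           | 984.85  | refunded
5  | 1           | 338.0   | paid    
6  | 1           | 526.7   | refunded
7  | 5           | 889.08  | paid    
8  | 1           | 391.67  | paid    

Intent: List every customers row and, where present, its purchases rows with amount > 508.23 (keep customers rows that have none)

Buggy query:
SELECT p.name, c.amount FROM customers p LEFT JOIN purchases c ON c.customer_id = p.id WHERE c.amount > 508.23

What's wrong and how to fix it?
Bug: Filtering c.amount in WHERE discards the NULL rows produced by LEFT JOIN, turning it into an inner join

Fix: Put 'c.amount > 508.23' in the JOIN's ON clause instead of WHERE

Corrected query:
SELECT p.name, c.amount FROM customers p LEFT JOIN purchases c ON c.customer_id = p.id AND c.amount > 508.23

Result:
name  | amount 
------+--------
Dave  | 526.7  
Dave  | 959.41 
Alice | 1630.49
Grace | 1718.95
Carol | NULL   
Eve   | 889.08 
Eve   | 984.85 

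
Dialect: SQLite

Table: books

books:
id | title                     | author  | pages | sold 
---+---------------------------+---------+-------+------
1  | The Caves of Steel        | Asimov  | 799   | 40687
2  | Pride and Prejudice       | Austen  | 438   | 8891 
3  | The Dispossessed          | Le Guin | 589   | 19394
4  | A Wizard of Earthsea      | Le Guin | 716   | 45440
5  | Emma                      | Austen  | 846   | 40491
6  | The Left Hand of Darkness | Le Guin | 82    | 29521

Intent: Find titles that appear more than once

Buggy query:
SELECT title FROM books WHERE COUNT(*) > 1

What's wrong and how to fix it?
Bug: COUNT(*) is an aggregate and cannot be used in WHERE

Fix: Group first, then use HAVING for the count condition

Corrected query:
SELECT title FROM books GROUP BY title HAVING COUNT(*) > 1

Result:
(no rows)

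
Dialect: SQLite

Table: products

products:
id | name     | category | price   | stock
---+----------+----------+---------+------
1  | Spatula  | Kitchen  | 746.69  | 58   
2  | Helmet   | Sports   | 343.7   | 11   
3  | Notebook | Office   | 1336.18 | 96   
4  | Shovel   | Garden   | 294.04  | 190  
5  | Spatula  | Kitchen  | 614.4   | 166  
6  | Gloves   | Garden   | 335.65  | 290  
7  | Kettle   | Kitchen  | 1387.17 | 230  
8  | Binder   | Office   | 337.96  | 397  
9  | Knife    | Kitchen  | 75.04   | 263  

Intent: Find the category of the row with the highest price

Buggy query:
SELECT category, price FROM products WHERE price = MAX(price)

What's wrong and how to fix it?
Bug: MAX(price) is an aggregate and cannot be used directly in WHERE

Fix: Wrap MAX in a scalar subquery so WHERE compares against a single value

Corrected query:
SELECT category, price FROM products WHERE price = (SELECT MAX(price) FROM products)

Result:
category | price  
---------+--------
Kitchen  | 1387.17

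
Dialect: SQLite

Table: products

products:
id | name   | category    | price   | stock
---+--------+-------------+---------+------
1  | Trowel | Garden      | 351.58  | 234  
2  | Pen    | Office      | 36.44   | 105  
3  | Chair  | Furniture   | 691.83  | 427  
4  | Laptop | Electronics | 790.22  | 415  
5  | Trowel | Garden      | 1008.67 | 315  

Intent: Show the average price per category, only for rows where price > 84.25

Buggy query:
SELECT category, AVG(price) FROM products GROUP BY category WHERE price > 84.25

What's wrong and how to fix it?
Bug: Row-level WHERE must come before GROUP BY in the clause order

Fix: Move the WHERE clause before GROUP BY

Corrected query:
SELECT category, AVG(price) FROM products WHERE price > 84.25 GROUP BY category

Result:
category    | AVG(price)
------------+-----------
Electronics | 790.22    
Furniture   | 691.83    
Garden      | 680.125   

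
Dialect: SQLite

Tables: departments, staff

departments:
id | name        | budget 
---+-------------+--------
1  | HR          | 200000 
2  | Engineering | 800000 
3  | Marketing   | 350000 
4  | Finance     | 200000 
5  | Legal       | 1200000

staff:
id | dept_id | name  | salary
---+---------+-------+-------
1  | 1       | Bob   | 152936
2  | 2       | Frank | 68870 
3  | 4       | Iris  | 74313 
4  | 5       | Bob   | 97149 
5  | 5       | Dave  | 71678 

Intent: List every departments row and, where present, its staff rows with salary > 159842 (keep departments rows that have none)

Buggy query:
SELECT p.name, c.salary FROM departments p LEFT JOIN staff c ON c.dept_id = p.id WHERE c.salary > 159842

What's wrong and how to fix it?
Bug: Filtering c.salary in WHERE discards the NULL rows produced by LEFT JOIN, turning it into an inner join

Fix: Put 'c.salary > 159842' in the JOIN's ON clause instead of WHERE

Corrected query:
SELECT p.name, c.salary FROM departments p LEFT JOIN staff c ON c.dept_id = p.id AND c.salary > 159842

Result:
name        | salary
------------+-------
HR          | NULL  
Engineering | NULL  
Marketing   | NULL  
Finance     | NULL  
Legal       | NULL  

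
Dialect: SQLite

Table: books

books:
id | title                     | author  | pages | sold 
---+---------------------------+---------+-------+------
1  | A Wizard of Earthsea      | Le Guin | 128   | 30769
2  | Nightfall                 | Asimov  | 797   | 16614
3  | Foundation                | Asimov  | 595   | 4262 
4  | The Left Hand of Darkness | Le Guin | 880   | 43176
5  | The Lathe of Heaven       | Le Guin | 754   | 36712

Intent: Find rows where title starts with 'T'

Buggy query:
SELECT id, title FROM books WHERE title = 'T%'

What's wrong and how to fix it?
Bug: '=' compares the literal string including the % character; pattern matching needs LIKE

Fix: Replace '=' with LIKE so 'T%' is treated as a pattern

Corrected query:
SELECT id, title FROM books WHERE title LIKE 'T%'

Result:
id | title                    
---+--------------------------
4  | The Left Hand of Darkness
5  | The Lathe of Heaven      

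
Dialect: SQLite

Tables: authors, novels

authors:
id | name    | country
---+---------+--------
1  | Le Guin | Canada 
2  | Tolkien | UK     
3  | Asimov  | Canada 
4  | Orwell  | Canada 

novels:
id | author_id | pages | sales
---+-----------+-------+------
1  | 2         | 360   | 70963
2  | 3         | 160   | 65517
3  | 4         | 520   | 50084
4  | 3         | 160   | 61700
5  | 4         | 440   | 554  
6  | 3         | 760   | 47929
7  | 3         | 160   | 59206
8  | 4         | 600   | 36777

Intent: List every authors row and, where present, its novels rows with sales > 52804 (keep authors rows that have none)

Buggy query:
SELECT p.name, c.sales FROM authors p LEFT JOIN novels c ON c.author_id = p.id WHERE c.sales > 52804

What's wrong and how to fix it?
Bug: A WHERE condition on the right-hand table after LEFT JOIN drops unmatched parents

Fix: Move the right-table condition into the ON clause so unmatched parents are kept

Corrected query:
SELECT p.name, c.sales FROM authors p LEFT JOIN novels c ON c.author_id = p.id AND c.sales > 52804

Result:
name    | sales
--------+------
Le Guin | NULL 
Tolkien | 70963
Asimov  | 59206
Asimov  | 61700
Asimov  | 65517
Orwell  | NULL 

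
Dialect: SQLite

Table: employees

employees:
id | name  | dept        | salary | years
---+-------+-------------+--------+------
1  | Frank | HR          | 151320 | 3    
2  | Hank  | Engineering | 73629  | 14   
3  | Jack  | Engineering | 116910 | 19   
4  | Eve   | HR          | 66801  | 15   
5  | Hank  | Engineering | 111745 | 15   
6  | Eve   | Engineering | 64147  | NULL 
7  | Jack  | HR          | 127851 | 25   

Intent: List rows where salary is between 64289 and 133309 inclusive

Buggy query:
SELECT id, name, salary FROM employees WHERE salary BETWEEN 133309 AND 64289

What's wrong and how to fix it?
Bug: The bounds are reversed; BETWEEN a AND b requires a <= b to match anything

Fix: Swap the bounds so the smaller value comes first

Corrected query:
SELECT id, name, salary FROM employees WHERE salary BETWEEN 64289 AND 133309

Result:
id | name | salary
---+------+-------
2  | Hank | 73629 
3  | Jack | 116910
4  | Eve  | 66801 
5  | Hank | 111745
7  | Jack | 127851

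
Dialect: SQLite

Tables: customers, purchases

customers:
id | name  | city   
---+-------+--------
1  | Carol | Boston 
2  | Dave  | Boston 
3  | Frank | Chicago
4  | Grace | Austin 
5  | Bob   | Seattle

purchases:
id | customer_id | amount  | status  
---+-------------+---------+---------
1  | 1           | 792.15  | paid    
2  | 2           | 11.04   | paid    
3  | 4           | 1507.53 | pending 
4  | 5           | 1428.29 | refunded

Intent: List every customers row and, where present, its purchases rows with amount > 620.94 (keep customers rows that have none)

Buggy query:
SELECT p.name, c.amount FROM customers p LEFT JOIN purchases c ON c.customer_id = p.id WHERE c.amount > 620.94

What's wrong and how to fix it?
Bug: Filtering c.amount in WHERE discards the NULL rows produced by LEFT JOIN, turning it into an inner join

Fix: Move the right-table condition into the ON clause so unmatched parents are kept

Corrected query:
SELECT p.name, c.amount FROM customers p LEFT JOIN purchases c ON c.customer_id = p.id AND c.amount > 620.94

Result:
name  | amount 
------+--------
Carol | 792.15 
Dave  | NULL   
Frank | NULL   
Grace | 1507.53
Bob   | 1428.29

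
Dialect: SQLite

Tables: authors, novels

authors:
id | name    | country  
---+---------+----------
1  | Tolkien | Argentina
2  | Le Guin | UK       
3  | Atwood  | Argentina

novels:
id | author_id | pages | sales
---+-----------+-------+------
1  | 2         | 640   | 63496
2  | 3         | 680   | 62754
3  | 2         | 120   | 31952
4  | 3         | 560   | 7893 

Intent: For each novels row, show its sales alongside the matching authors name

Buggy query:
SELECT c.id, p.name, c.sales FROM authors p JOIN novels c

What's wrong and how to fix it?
Bug: Missing join condition: each novels row is matched to all authors rows instead of just its own

Fix: Add ON c.author_id = p.id to the JOIN

Corrected query:
SELECT c.id, p.name, c.sales FROM authors p JOIN novels c ON c.author_id = p.id

Result:
id | name    | sales
---+---------+------
1  | Le Guin | 63496
2  | Atwood  | 62754
3  | Le Guin | 31952
4  | Atwood  | 7893 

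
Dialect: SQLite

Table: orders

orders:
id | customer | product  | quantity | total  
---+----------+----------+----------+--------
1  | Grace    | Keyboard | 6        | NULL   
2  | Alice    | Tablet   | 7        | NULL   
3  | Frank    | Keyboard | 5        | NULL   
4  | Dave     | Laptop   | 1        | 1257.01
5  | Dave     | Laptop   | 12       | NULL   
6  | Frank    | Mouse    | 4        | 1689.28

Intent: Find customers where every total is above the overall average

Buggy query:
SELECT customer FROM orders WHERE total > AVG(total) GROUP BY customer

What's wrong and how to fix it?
Bug: WHERE evaluates per row before aggregation, so AVG() is unavailable

Fix: Use a subquery for AVG and a HAVING MIN(...) filter so the condition holds for every row in the group

Corrected query:
SELECT customer FROM orders GROUP BY customer HAVING MIN(total) > (SELECT AVG(total) FROM orders)

Result:
customer
--------
Frank   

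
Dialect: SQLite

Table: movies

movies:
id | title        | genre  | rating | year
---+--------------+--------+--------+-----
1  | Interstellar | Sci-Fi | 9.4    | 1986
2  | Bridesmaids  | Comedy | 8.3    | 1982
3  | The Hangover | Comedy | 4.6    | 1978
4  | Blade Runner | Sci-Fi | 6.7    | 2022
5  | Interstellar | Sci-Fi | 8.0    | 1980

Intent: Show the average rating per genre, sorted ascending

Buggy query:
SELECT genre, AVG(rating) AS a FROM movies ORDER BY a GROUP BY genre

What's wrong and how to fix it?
Bug: GROUP BY must precede ORDER BY

Fix: Move ORDER BY to the end, after GROUP BY

Corrected query:
SELECT genre, AVG(rating) AS a FROM movies GROUP BY genre ORDER BY a

Result:
genre  | a       
-------+---------
Comedy | 6.45    
Sci-Fi | 8.033333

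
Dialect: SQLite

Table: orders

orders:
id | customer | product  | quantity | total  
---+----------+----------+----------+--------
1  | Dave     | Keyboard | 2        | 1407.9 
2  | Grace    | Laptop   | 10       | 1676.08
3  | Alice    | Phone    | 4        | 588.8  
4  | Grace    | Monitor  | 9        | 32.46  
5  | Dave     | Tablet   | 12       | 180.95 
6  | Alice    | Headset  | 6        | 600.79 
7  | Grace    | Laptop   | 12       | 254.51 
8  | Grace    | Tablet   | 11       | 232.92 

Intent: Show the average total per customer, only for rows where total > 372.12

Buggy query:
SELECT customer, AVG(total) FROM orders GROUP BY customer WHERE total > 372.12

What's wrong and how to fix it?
Bug: WHERE cannot follow GROUP BY

Fix: Move the WHERE clause before GROUP BY

Corrected query:
SELECT customer, AVG(total) FROM orders WHERE total > 372.12 GROUP BY customer

Result:
customer | AVG(total)
---------+-----------
Alice    | 594.795   
Dave     | 1407.9    
Grace    | 1676.08   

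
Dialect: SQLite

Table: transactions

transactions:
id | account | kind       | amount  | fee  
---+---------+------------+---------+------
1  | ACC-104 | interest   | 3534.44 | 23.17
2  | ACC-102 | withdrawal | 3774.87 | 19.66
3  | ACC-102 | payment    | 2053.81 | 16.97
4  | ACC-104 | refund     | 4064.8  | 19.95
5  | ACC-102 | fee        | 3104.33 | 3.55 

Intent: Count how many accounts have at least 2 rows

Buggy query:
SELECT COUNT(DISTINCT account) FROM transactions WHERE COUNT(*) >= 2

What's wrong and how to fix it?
Bug: COUNT(*) cannot appear in WHERE; the per-group count doesn't exist yet

Fix: Use a subquery that GROUPs and filters with HAVING, then count its rows

Corrected query:
SELECT COUNT(*) FROM (SELECT account FROM transactions GROUP BY account HAVING COUNT(*) >= 2)

Result:
COUNT(*)
--------
2       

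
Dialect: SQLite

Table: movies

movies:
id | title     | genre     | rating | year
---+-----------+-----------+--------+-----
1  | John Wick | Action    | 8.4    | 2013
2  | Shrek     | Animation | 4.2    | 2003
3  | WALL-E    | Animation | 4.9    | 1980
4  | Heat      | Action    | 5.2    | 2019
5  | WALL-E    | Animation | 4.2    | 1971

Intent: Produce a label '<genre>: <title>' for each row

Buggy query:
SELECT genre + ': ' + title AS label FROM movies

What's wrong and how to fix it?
Bug: SQLite uses || for string concatenation; + coerces text to numbers (yielding 0)

Fix: Use the || operator for string concatenation

Corrected query:
SELECT genre || ': ' || title AS label FROM movies

Result:
label            
-----------------
Action: John Wick
Animation: Shrek 
Animation: WALL-E
Action: Heat     
Animation: WALL-E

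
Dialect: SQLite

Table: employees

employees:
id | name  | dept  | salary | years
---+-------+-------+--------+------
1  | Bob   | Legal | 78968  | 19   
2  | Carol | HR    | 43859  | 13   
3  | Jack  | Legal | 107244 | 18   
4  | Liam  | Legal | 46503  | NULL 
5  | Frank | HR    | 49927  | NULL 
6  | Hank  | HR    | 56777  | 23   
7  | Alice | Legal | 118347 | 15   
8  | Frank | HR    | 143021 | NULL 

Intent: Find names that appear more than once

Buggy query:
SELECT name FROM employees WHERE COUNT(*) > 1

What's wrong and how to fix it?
Bug: COUNT(*) is an aggregate and cannot be used in WHERE

Fix: Group first, then use HAVING for the count condition

Corrected query:
SELECT name FROM employees GROUP BY name HAVING COUNT(*) > 1

Result:
name 
-----
Frank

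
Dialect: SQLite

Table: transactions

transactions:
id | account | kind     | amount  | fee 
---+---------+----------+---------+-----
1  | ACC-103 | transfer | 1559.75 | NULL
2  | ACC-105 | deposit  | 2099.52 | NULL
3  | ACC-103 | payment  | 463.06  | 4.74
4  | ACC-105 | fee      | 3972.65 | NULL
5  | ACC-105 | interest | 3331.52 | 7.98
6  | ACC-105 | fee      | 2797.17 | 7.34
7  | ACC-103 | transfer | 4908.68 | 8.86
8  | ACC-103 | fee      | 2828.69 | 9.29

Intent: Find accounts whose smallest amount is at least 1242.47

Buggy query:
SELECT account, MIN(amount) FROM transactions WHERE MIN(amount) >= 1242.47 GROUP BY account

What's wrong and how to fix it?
Bug: MIN() in WHERE is a misuse of aggregate

Fix: Use HAVING for the per-group MIN condition

Corrected query:
SELECT account, MIN(amount) FROM transactions GROUP BY account HAVING MIN(amount) >= 1242.47

Result:
account | MIN(amount)
--------+------------
ACC-105 | 2099.52    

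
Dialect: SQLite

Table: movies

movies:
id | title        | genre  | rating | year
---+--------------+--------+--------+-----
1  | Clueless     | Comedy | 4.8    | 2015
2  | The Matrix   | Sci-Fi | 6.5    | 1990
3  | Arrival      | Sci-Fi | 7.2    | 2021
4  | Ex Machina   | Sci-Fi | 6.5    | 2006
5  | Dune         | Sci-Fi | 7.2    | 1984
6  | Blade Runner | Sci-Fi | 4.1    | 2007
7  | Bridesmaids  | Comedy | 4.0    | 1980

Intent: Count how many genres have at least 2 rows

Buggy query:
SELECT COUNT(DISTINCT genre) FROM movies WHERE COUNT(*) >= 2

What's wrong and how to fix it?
Bug: COUNT(*) cannot appear in WHERE; the per-group count doesn't exist yet

Fix: Use a subquery that GROUPs and filters with HAVING, then count its rows

Corrected query:
SELECT COUNT(*) FROM (SELECT genre FROM movies GROUP BY genre HAVING COUNT(*) >= 2)

Result:
COUNT(*)
--------
2       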